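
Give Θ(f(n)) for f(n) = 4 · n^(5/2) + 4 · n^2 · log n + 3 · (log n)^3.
f(n) ∈ Θ(n^(5/2))

Compare the terms by growth order. For large n, n^a · (log n)^b dominates n^a' · (log n)^b' iff a > a', or (a = a' and b > b'). Ranking the 3 terms shows the dominant one is 4 · n^(5/2). Hence f(n) ∈ Θ(n^(5/2)).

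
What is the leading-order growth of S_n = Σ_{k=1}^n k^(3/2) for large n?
S_n ~ (2/5) · n^(5/2)

Integral comparison: Σ_{k=1}^n k^(3/2) = ∫_0^n x^(3/2) dx + O(n^(3/2)). The integral is n^(1 + 3/2) / (1 + 3/2) = n^((3+2)/2) / ((3+2)/2) = (2/5) · n^(5/2).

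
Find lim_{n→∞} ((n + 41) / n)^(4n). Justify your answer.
lim = e^164

Rewrite as (1 + 41/n)^(4n). By the standard limit (1 + x/n)^n → e^x, we have (1 + 41/n)^n → e^41, and raising to the 4th power gives e^164.
More precisely, ln[(1 + 41/n)^(4n)] = 4n · ln(1 + 41/n) = 4n · (41/n + O(1/n^2)) = 164 + O(1/n) → 164.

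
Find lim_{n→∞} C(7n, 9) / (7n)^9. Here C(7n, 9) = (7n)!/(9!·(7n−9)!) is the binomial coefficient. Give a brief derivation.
lim = 1/9! = 1/362880

With N = 7n → ∞: C(N, 9) / N^9 = [N(N−1)…(N−8)] / (9! · N^9) = (1/9!) · 1 · (1 − 1/(7n)) · … · (1 − 8/(7n)). Each factor → 1 as N → ∞, so the limit is 1/9! = 1/362880.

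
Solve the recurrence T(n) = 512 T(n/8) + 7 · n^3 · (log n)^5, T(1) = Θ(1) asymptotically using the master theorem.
T(n) = Θ(n^3 · (log n)^6)

Here log_8 512 = 3 and f(n) = 7 · n^3 · (log n)^5 = Θ(n^(log_8 512) · (log n)^5). This is the extended Case 2 of the master theorem (f matches the critical exponent up to log factors), giving T(n) = Θ(n^(log_8 512) · (log n)^(5+1)) = Θ(n^3 · (log n)^6).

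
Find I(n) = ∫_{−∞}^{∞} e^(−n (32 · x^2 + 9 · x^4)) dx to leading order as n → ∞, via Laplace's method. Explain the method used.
I(n) ~ sqrt(π/(32n))

φ(x) = 32 · x^2 + 9 · x^4 has its unique global minimum at x* = 0 (since φ'(x) = 64x + 36x^3 = 0 only at x = 0 for real x with both coefficients positive, and φ → ∞ as |x| → ∞). At x* = 0, φ(0) = 0 and φ''(0) = 64. Laplace's method then gives
  I(n) ~ sqrt(2π / (n · φ''(0))) · e^(−n φ(0)) = sqrt(2π / (64n)) = sqrt(π/(32n)).
The 9 · x^4 term contributes only at subleading order (an O(1/n) relative correction).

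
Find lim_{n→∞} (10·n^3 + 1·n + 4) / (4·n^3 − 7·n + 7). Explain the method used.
lim = 10/4 = 5/2

For large n the leading n^3 terms dominate both numerator and denominator. Dividing top and bottom by n^3, every other term tends to 0, leaving 10/4 = 5/2.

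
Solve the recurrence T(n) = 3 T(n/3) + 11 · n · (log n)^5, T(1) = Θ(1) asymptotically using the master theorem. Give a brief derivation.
T(n) = Θ(n · (log n)^6)

Here log_3 3 = 1 and f(n) = 11 · n · (log n)^5 = Θ(n^(log_3 3) · (log n)^5). This is the extended Case 2 of the master theorem (f matches the critical exponent up to log factors), giving T(n) = Θ(n^(log_3 3) · (log n)^(5+1)) = Θ(n · (log n)^6).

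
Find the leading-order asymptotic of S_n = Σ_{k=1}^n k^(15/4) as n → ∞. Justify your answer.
S_n ~ (4/19) · n^(19/4)

Integral comparison: Σ_{k=1}^n k^(15/4) = ∫_0^n x^(15/4) dx + O(n^(15/4)). The integral is n^(1 + 15/4) / (1 + 15/4) = n^((15+4)/4) / ((15+4)/4) = (4/19) · n^(19/4).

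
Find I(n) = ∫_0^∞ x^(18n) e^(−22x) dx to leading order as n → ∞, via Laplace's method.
I(n) ~ (sqrt(2π·18n) / 22) · (18n/(22e))^(18n)

Write the integrand as exp(18n ln x − 22x) and set f(x) = 18n ln x − 22x. Then f'(x) = 18n/x − 22 = 0 at x* = 18n/22, and f''(x*) = −18n/x*^2 = −22^2/(18n). Laplace's method (interior maximum) gives
  I(n) ~ e^(f(x*)) · sqrt(2π / |f''(x*)|)
        = exp(18n ln(18n/22) − 18n) · sqrt(2π · 18n / 22^2)
        = (18n/22)^(18n) e^(−18n) · sqrt(2π·18n) / 22
        = (sqrt(2π·18n) / 22) · (18n/(22e))^(18n).
This matches Γ(18n+1)/22^(18n+1) with Stirling applied to Γ.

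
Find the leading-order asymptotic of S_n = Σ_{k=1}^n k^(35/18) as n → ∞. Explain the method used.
S_n ~ (18/53) · n^(53/18)

Integral comparison: Σ_{k=1}^n k^(35/18) = ∫_0^n x^(35/18) dx + O(n^(35/18)). The integral is n^(1 + 35/18) / (1 + 35/18) = n^((35+18)/18) / ((35+18)/18) = (18/53) · n^(53/18).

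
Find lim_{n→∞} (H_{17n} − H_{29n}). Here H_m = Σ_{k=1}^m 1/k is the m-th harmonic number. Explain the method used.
lim = ln(17/29)

Euler-Maclaurin gives H_m = ln m + γ + 1/(2m) + O(1/m^2). The γ and O(1/m) terms cancel in the difference:
  H_{17n} − H_{29n} = ln(17n) − ln(29n) + O(1/n) = ln(17/29) + O(1/n).
Hence the limit is ln(17/29).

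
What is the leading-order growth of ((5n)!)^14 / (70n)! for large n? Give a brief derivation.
((5n)!)^14/(70n)! ~ ((2π·5n)^(13/2) / sqrt(14)) · 14^(−14·5n)  →  0

Write N = 5n. Stirling: N! ~ sqrt(2π N)(N/e)^N and (14N)! ~ sqrt(2π·14N)·(14N/e)^(14N).
  (N!)^14/(14N)! ~ (2π N)^(14/2) (N/e)^(14N) / [sqrt(2π·14N) (14N/e)^(14N)]
     = (2π N)^(14/2) / sqrt(2π·14N) · (N/(14N))^(14N)
     = (2π N)^((14−1)/2) / sqrt(14) · 14^(−14N).
Since 14^14 > 1, the factor 14^(−14N) decays exponentially, so the ratio → 0. Substituting N = 5n gives the stated form.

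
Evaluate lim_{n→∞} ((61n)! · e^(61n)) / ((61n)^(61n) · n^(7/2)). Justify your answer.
lim = 0

Stirling: (61n)! ~ sqrt(2π·61n) · (61n/e)^(61n). Hence
  (61n)! · e^(61n) / (61n)^(61n) ~ sqrt(2π·61n).
Dividing by n^(7/2): sqrt(2π·61n) / n^(7/2) = sqrt(2π·61) · n^((1−7)/2), so the expression behaves like sqrt(2π·61) · n^((1−7)/2) → 0.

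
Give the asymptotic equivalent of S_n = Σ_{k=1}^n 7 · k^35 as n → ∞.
S_n ~ 7 · n^36 / 36

By integral comparison (Euler-Maclaurin), Σ_{k=1}^n 7 · k^35 = 7 · ∫_0^n x^35 dx + O(n^35) = 7 · n^36/36 + O(n^35). (Equivalently, Faulhaber's formula gives the same leading term.)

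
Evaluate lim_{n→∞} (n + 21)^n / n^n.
lim = e^21

Rewrite as (1 + 21/n)^(n). By the standard limit (1 + x/n)^n → e^x, we have (1 + 21/n)^n → e^21, and raising to the 1st power gives e^21.
More precisely, ln[(1 + 21/n)^(n)] = n · ln(1 + 21/n) = n · (21/n + O(1/n^2)) = 21 + O(1/n) → 21.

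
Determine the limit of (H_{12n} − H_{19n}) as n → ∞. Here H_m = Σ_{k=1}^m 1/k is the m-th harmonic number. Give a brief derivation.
lim = ln(12/19)

Euler-Maclaurin gives H_m = ln m + γ + 1/(2m) + O(1/m^2). The γ and O(1/m) terms cancel in the difference:
  H_{12n} − H_{19n} = ln(12n) − ln(19n) + O(1/n) = ln(12/19) + O(1/n).
Hence the limit is ln(12/19).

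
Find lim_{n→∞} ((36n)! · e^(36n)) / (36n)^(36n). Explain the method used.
lim = ∞

Stirling: (36n)! ~ sqrt(2π·36n) · (36n/e)^(36n). Hence
  (36n)! · e^(36n) / (36n)^(36n) ~ sqrt(2π·36n) = sqrt(2π·36) · sqrt(n) → ∞.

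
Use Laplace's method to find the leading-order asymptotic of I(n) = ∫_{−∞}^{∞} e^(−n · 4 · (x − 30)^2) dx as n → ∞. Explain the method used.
I(n) = sqrt(π/(4n))

Here φ(x) = 4 · (x − 30)^2 has its unique minimum at x* = 30 with φ(x*) = 0 and φ''(x*) = 8. Laplace's method gives
  I(n) ~ e^(−n φ(x*)) · sqrt(2π / (n · φ''(x*))) = sqrt(2π / (8n)) = sqrt(π/(4n)).
This is exact: substituting u = (x − 30)·sqrt(4n) gives I(n) = (1/sqrt(4n)) ∫_{−∞}^{∞} e^(−u^2) du = sqrt(π/(4n)).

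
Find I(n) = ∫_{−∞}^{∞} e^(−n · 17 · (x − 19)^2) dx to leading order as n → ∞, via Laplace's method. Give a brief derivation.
I(n) = sqrt(π/(17n))

Here φ(x) = 17 · (x − 19)^2 has its unique minimum at x* = 19 with φ(x*) = 0 and φ''(x*) = 34. Laplace's method gives
  I(n) ~ e^(−n φ(x*)) · sqrt(2π / (n · φ''(x*))) = sqrt(2π / (34n)) = sqrt(π/(17n)).
This is exact: substituting u = (x − 19)·sqrt(17n) gives I(n) = (1/sqrt(17n)) ∫_{−∞}^{∞} e^(−u^2) du = sqrt(π/(17n)).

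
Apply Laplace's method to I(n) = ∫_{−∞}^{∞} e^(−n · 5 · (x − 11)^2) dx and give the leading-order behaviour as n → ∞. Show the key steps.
I(n) = sqrt(π/(5n))

Here φ(x) = 5 · (x − 11)^2 has its unique minimum at x* = 11 with φ(x*) = 0 and φ''(x*) = 10. Laplace's method gives
  I(n) ~ e^(−n φ(x*)) · sqrt(2π / (n · φ''(x*))) = sqrt(2π / (10n)) = sqrt(π/(5n)).
This is exact: substituting u = (x − 11)·sqrt(5n) gives I(n) = (1/sqrt(5n)) ∫_{−∞}^{∞} e^(−u^2) du = sqrt(π/(5n)).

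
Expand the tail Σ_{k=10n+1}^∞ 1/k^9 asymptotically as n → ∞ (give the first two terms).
Σ_{k>10n} 1/k^9 = 1/(8 · (10n)^8) − 1/(2 · (10n)^9) + O(1/(10n)^10)

Compare to the integral: ∫_{10n}^∞ x^(−9) dx = [−x^(−8)/8]_{10n}^∞ = 1/((9−1)·(10n)^8). The Euler-Maclaurin correction adds −f(10n)/2 = −1/(2·(10n)^9). Euler-Maclaurin then gives
  Σ_{k>10n} 1/k^9 = ∫_{10n}^∞ dx/x^9 − 1/(2·(10n)^9) + O(1/(10n)^10).
(Equivalently this is ζ(9) − Σ_{k≤10n} 1/k^9.)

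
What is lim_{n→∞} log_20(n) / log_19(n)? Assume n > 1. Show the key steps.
lim = ln(19) / ln(20) = log_20(19)

Change of base: log_20(n) = ln n / ln 20 and log_19(n) = ln n / ln 19. The ratio is (ln n / ln 20) · (ln 19 / ln n) = ln 19 / ln 20, a constant independent of n. So the limit is ln 19 / ln 20 = log_20(19).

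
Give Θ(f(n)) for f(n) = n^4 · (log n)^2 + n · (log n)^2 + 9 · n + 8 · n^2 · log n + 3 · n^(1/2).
f(n) ∈ Θ(n^4 · (log n)^2)

Compare the terms by growth order. For large n, n^a · (log n)^b dominates n^a' · (log n)^b' iff a > a', or (a = a' and b > b'). Ranking the 5 terms shows the dominant one is n^4 · (log n)^2. Hence f(n) ∈ Θ(n^4 · (log n)^2).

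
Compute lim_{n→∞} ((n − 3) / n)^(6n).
lim = e^(−18)

Rewrite as (1 − 3/n)^(6n). By the standard limit (1 + x/n)^n → e^x, we have (1 − 3/n)^n → e^(−3), and raising to the 6th power gives e^(−18).
More precisely, ln[(1 − 3/n)^(6n)] = 6n · ln(1 − 3/n) = 6n · (-3/n + O(1/n^2)) = -18 + O(1/n) → -18.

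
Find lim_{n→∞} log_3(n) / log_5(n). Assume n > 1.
lim = ln(5) / ln(3) = log_3(5)

Change of base: log_3(n) = ln n / ln 3 and log_5(n) = ln n / ln 5. The ratio is (ln n / ln 3) · (ln 5 / ln n) = ln 5 / ln 3, a constant independent of n. So the limit is ln 5 / ln 3 = log_3(5).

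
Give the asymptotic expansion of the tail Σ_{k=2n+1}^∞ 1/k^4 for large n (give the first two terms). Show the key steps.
Σ_{k>2n} 1/k^4 = 1/(3 · (2n)^3) − 1/(2 · (2n)^4) + O(1/(2n)^5)

Compare to the integral: ∫_{2n}^∞ x^(−4) dx = [−x^(−3)/3]_{2n}^∞ = 1/((4−1)·(2n)^3). The Euler-Maclaurin correction adds −f(2n)/2 = −1/(2·(2n)^4). Euler-Maclaurin then gives
  Σ_{k>2n} 1/k^4 = ∫_{2n}^∞ dx/x^4 − 1/(2·(2n)^4) + O(1/(2n)^5).
(Equivalently this is ζ(4) − Σ_{k≤2n} 1/k^4.)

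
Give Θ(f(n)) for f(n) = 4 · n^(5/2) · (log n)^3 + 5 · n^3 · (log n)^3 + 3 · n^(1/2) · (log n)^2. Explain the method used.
f(n) ∈ Θ(n^3 · (log n)^3)

Compare the terms by growth order. For large n, n^a · (log n)^b dominates n^a' · (log n)^b' iff a > a', or (a = a' and b > b'). Ranking the 3 terms shows the dominant one is 5 · n^3 · (log n)^3. Hence f(n) ∈ Θ(n^3 · (log n)^3).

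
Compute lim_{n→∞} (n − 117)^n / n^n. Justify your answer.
lim = e^(−117)

Rewrite as (1 − 117/n)^(n). By the standard limit (1 + x/n)^n → e^x, we have (1 − 117/n)^n → e^(−117), and raising to the 1st power gives e^(−117).
More precisely, ln[(1 − 117/n)^(n)] = n · ln(1 − 117/n) = n · (-117/n + O(1/n^2)) = -117 + O(1/n) → -117.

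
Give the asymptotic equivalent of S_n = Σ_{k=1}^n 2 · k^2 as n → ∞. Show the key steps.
S_n ~ 2 · n^3 / 3

By integral comparison (Euler-Maclaurin), Σ_{k=1}^n 2 · k^2 = 2 · ∫_0^n x^2 dx + O(n^2) = 2 · n^3/3 + O(n^2). (Equivalently, Faulhaber's formula gives the same leading term.)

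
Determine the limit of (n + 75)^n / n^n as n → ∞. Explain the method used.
lim = e^75

Rewrite as (1 + 75/n)^(n). By the standard limit (1 + x/n)^n → e^x, we have (1 + 75/n)^n → e^75, and raising to the 1st power gives e^75.
More precisely, ln[(1 + 75/n)^(n)] = n · ln(1 + 75/n) = n · (75/n + O(1/n^2)) = 75 + O(1/n) → 75.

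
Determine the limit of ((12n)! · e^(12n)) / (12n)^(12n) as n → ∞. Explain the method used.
lim = ∞

Stirling: (12n)! ~ sqrt(2π·12n) · (12n/e)^(12n). Hence
  (12n)! · e^(12n) / (12n)^(12n) ~ sqrt(2π·12n) = sqrt(2π·12) · sqrt(n) → ∞.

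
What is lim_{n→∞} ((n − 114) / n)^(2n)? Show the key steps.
lim = e^(−228)

Rewrite as (1 − 114/n)^(2n). By the standard limit (1 + x/n)^n → e^x, we have (1 − 114/n)^n → e^(−114), and raising to the 2nd power gives e^(−228).
More precisely, ln[(1 − 114/n)^(2n)] = 2n · ln(1 − 114/n) = 2n · (-114/n + O(1/n^2)) = -228 + O(1/n) → -228.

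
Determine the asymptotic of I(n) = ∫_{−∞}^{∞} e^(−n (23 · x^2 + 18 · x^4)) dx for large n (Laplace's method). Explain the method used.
I(n) ~ sqrt(π/(23n))

φ(x) = 23 · x^2 + 18 · x^4 has its unique global minimum at x* = 0 (since φ'(x) = 46x + 72x^3 = 0 only at x = 0 for real x with both coefficients positive, and φ → ∞ as |x| → ∞). At x* = 0, φ(0) = 0 and φ''(0) = 46. Laplace's method then gives
  I(n) ~ sqrt(2π / (n · φ''(0))) · e^(−n φ(0)) = sqrt(2π / (46n)) = sqrt(π/(23n)).
The 18 · x^4 term contributes only at subleading order (an O(1/n) relative correction).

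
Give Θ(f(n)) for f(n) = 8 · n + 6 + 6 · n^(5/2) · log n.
f(n) ∈ Θ(n^(5/2) · log n)

Compare the terms by growth order. For large n, n^a · (log n)^b dominates n^a' · (log n)^b' iff a > a', or (a = a' and b > b'). Ranking the 3 terms shows the dominant one is 6 · n^(5/2) · log n. Hence f(n) ∈ Θ(n^(5/2) · log n).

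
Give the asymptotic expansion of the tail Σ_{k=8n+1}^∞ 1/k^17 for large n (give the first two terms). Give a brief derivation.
Σ_{k>8n} 1/k^17 = 1/(16 · (8n)^16) − 1/(2 · (8n)^17) + O(1/(8n)^18)

Compare to the integral: ∫_{8n}^∞ x^(−17) dx = [−x^(−16)/16]_{8n}^∞ = 1/((17−1)·(8n)^16). The Euler-Maclaurin correction adds −f(8n)/2 = −1/(2·(8n)^17). Euler-Maclaurin then gives
  Σ_{k>8n} 1/k^17 = ∫_{8n}^∞ dx/x^17 − 1/(2·(8n)^17) + O(1/(8n)^18).
(Equivalently this is ζ(17) − Σ_{k≤8n} 1/k^17.)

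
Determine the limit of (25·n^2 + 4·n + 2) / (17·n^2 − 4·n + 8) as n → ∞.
lim = 25/17

For large n the leading n^2 terms dominate both numerator and denominator. Dividing top and bottom by n^2, every other term tends to 0, leaving 25/17.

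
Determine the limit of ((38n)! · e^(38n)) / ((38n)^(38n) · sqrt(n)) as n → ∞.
lim = sqrt(2π·38)

Stirling: (38n)! ~ sqrt(2π·38n) · (38n/e)^(38n). Hence
  (38n)! · e^(38n) / (38n)^(38n) ~ sqrt(2π·38n).
Dividing by sqrt(n): sqrt(2π·38n) / sqrt(n) = sqrt(2π·38) · n^((1−1)/2), so the limit is sqrt(2π·38).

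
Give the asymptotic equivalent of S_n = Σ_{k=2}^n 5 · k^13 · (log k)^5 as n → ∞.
S_n ~ 5 · n^14 · (log n)^5 / 14

By integral comparison, S_n = ∫_1^n 5 · x^13 · (log x)^5 dx + O(n^13 · (log n)^5). For the integral, the leading term of ∫_1^n x^13 (log x)^5 dx is n^14/14 · (log n)^5 (by repeated integration by parts; each step lowers the log-exponent and produces a relatively O(1/log n) correction). Hence S_n ~ 5 · n^14 · (log n)^5 / 14.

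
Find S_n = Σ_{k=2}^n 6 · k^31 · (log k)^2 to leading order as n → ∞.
S_n ~ 3 · n^32 · (log n)^2 / 16

By integral comparison, S_n = ∫_1^n 6 · x^31 · (log x)^2 dx + O(n^31 · (log n)^2). For the integral, the leading term of ∫_1^n x^31 (log x)^2 dx is n^32/32 · (log n)^2 (by repeated integration by parts; each step lowers the log-exponent and produces a relatively O(1/log n) correction). Hence S_n ~ 3 · n^32 · (log n)^2 / 16.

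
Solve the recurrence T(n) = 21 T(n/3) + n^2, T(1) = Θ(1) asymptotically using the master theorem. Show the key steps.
T(n) = Θ(n^(log_3 21))

Master theorem: compare f(n) = n^2 to n^(log_3 21) where log_3 21 ≈ 2.771. Since 2 < log_3 21, we have f(n) = O(n^(log_3 21 − ε)) for some ε > 0 — Case 1. Hence T(n) = Θ(n^(log_3 21)).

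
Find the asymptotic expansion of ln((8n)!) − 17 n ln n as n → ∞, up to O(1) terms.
ln((8n)!) − 17 n ln n = −9 n ln n + 8(ln 8 − 1) n + (1/2) ln(2π·8n) + O(1/n)

Stirling: ln((8n)!) = 8n ln(8n) − 8n + (1/2) ln(2π·8n) + O(1/n).
Expand 8n ln(8n) = 8n (ln n + ln 8) = 8n ln n + 8n ln 8.
Subtract 17n ln n: leading term is (8 − 17) n ln n = −9 n ln n. The next term is 8n ln 8 − 8n = 8(ln 8 − 1) n. Then the (1/2) ln(2π·8n) correction.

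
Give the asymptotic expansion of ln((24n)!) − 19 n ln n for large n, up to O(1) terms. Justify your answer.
ln((24n)!) − 19 n ln n = 5 n ln n + 24(ln 24 − 1) n + (1/2) ln(2π·24n) + O(1/n)

Stirling: ln((24n)!) = 24n ln(24n) − 24n + (1/2) ln(2π·24n) + O(1/n).
Expand 24n ln(24n) = 24n (ln n + ln 24) = 24n ln n + 24n ln 24.
Subtract 19n ln n: leading term is (24 − 19) n ln n = 5 n ln n. The next term is 24n ln 24 − 24n = 24(ln 24 − 1) n. Then the (1/2) ln(2π·24n) correction.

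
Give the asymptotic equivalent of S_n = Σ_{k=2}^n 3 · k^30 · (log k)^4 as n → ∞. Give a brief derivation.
S_n ~ 3 · n^31 · (log n)^4 / 31

By integral comparison, S_n = ∫_1^n 3 · x^30 · (log x)^4 dx + O(n^30 · (log n)^4). For the integral, the leading term of ∫_1^n x^30 (log x)^4 dx is n^31/31 · (log n)^4 (by repeated integration by parts; each step lowers the log-exponent and produces a relatively O(1/log n) correction). Hence S_n ~ 3 · n^31 · (log n)^4 / 31.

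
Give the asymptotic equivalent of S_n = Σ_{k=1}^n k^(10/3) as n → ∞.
S_n ~ (3/13) · n^(13/3)

Integral comparison: Σ_{k=1}^n k^(10/3) = ∫_0^n x^(10/3) dx + O(n^(10/3)). The integral is n^(1 + 10/3) / (1 + 10/3) = n^((10+3)/3) / ((10+3)/3) = (3/13) · n^(13/3).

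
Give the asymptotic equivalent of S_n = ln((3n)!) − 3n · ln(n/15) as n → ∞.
S_n ~ 3n · (ln 45 − 1) + O(ln n)

Stirling: ln((3n)!) = 3n ln(3n) − 3n + O(ln n).
  S_n = 3n ln(3n) − 3n − 3n ln(n/15) + O(ln n)
      = 3n ln(3n) − 3n ln n + 3n ln 15 − 3n + O(ln n)
      = 3n ln 3 + 3n ln 15 − 3n + O(ln n)
      = 3n (ln 45 − 1) + O(ln n).
Numerically ln(45) − 1 ≈ 2.8067.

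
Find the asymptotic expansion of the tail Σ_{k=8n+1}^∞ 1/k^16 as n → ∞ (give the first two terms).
Σ_{k>8n} 1/k^16 = 1/(15 · (8n)^15) − 1/(2 · (8n)^16) + O(1/(8n)^17)

Compare to the integral: ∫_{8n}^∞ x^(−16) dx = [−x^(−15)/15]_{8n}^∞ = 1/((16−1)·(8n)^15). The Euler-Maclaurin correction adds −f(8n)/2 = −1/(2·(8n)^16). Euler-Maclaurin then gives
  Σ_{k>8n} 1/k^16 = ∫_{8n}^∞ dx/x^16 − 1/(2·(8n)^16) + O(1/(8n)^17).
(Equivalently this is ζ(16) − Σ_{k≤8n} 1/k^16.)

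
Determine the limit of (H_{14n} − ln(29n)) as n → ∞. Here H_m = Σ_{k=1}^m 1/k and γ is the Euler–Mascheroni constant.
lim = ln(14/29) + γ

By Euler-Maclaurin, H_m = ln m + γ + O(1/m). So
  H_{14n} − ln(29n) = ln(14n) + γ − ln(29n) + O(1/n)
                       = ln(14/29) + γ + O(1/n).
Hence the limit is ln(14/29) + γ.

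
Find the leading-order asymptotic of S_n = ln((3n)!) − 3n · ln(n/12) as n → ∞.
S_n ~ 3n · (ln 36 − 1) + O(ln n)

Stirling: ln((3n)!) = 3n ln(3n) − 3n + O(ln n).
  S_n = 3n ln(3n) − 3n − 3n ln(n/12) + O(ln n)
      = 3n ln(3n) − 3n ln n + 3n ln 12 − 3n + O(ln n)
      = 3n ln 3 + 3n ln 12 − 3n + O(ln n)
      = 3n (ln 36 − 1) + O(ln n).
Numerically ln(36) − 1 ≈ 2.5835.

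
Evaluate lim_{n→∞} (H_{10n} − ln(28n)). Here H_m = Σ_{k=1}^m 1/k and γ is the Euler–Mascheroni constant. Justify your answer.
lim = ln(5/14) + γ

By Euler-Maclaurin, H_m = ln m + γ + O(1/m). So
  H_{10n} − ln(28n) = ln(10n) + γ − ln(28n) + O(1/n)
                       = ln(10/28) + γ + O(1/n).
Hence the limit is ln(10/28) + γ (= ln(5/14)).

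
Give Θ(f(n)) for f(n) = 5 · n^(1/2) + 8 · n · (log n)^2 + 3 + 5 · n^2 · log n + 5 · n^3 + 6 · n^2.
f(n) ∈ Θ(n^3)

Compare the terms by growth order. For large n, n^a · (log n)^b dominates n^a' · (log n)^b' iff a > a', or (a = a' and b > b'). Ranking the 6 terms shows the dominant one is 5 · n^3. Hence f(n) ∈ Θ(n^3).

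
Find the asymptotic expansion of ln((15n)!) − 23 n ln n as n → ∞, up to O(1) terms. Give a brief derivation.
ln((15n)!) − 23 n ln n = −8 n ln n + 15(ln 15 − 1) n + (1/2) ln(2π·15n) + O(1/n)

Stirling: ln((15n)!) = 15n ln(15n) − 15n + (1/2) ln(2π·15n) + O(1/n).
Expand 15n ln(15n) = 15n (ln n + ln 15) = 15n ln n + 15n ln 15.
Subtract 23n ln n: leading term is (15 − 23) n ln n = −8 n ln n. The next term is 15n ln 15 − 15n = 15(ln 15 − 1) n. Then the (1/2) ln(2π·15n) correction.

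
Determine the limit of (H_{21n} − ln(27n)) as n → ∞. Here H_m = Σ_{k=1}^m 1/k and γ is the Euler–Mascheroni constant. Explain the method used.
lim = ln(7/9) + γ

By Euler-Maclaurin, H_m = ln m + γ + O(1/m). So
  H_{21n} − ln(27n) = ln(21n) + γ − ln(27n) + O(1/n)
                       = ln(21/27) + γ + O(1/n).
Hence the limit is ln(21/27) + γ (= ln(7/9)).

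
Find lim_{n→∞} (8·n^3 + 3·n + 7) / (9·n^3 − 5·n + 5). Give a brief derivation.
lim = 8/9

For large n the leading n^3 terms dominate both numerator and denominator. Dividing top and bottom by n^3, every other term tends to 0, leaving 8/9.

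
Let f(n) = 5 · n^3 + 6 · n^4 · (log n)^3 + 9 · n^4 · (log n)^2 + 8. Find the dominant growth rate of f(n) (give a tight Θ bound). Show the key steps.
f(n) ∈ Θ(n^4 · (log n)^3)

Compare the terms by growth order. For large n, n^a · (log n)^b dominates n^a' · (log n)^b' iff a > a', or (a = a' and b > b'). Ranking the 4 terms shows the dominant one is 6 · n^4 · (log n)^3. Hence f(n) ∈ Θ(n^4 · (log n)^3).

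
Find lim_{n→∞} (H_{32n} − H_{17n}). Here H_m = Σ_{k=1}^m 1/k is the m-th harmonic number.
lim = ln(32/17)

Euler-Maclaurin gives H_m = ln m + γ + 1/(2m) + O(1/m^2). The γ and O(1/m) terms cancel in the difference:
  H_{32n} − H_{17n} = ln(32n) − ln(17n) + O(1/n) = ln(32/17) + O(1/n).
Hence the limit is ln(32/17).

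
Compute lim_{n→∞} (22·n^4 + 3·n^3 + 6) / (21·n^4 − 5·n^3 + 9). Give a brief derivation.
lim = 22/21

For large n the leading n^4 terms dominate both numerator and denominator. Dividing top and bottom by n^4, every other term tends to 0, leaving 22/21.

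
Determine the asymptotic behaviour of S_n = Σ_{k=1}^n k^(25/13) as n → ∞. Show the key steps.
S_n ~ (13/38) · n^(38/13)

Integral comparison: Σ_{k=1}^n k^(25/13) = ∫_0^n x^(25/13) dx + O(n^(25/13)). The integral is n^(1 + 25/13) / (1 + 25/13) = n^((25+13)/13) / ((25+13)/13) = (13/38) · n^(38/13).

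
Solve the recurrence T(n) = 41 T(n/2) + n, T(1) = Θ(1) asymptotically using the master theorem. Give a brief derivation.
T(n) = Θ(n^(log_2 41))

Master theorem: compare f(n) = n to n^(log_2 41) where log_2 41 ≈ 5.358. Since 1 < log_2 41, we have f(n) = O(n^(log_2 41 − ε)) for some ε > 0 — Case 1. Hence T(n) = Θ(n^(log_2 41)).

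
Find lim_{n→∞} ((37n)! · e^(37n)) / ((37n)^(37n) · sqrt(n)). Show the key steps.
lim = sqrt(2π·37)

Stirling: (37n)! ~ sqrt(2π·37n) · (37n/e)^(37n). Hence
  (37n)! · e^(37n) / (37n)^(37n) ~ sqrt(2π·37n).
Dividing by sqrt(n): sqrt(2π·37n) / sqrt(n) = sqrt(2π·37) · n^((1−1)/2), so the limit is sqrt(2π·37).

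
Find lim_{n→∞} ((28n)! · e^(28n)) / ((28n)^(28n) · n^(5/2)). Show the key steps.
lim = 0

Stirling: (28n)! ~ sqrt(2π·28n) · (28n/e)^(28n). Hence
  (28n)! · e^(28n) / (28n)^(28n) ~ sqrt(2π·28n).
Dividing by n^(5/2): sqrt(2π·28n) / n^(5/2) = sqrt(2π·28) · n^((1−5)/2), so the expression behaves like sqrt(2π·28) · n^((1−5)/2) → 0.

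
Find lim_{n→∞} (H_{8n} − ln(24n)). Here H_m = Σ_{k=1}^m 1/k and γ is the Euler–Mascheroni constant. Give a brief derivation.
lim = −ln 3 + γ

By Euler-Maclaurin, H_m = ln m + γ + O(1/m). So
  H_{8n} − ln(24n) = ln(8n) + γ − ln(24n) + O(1/n)
                       = ln(8/24) + γ + O(1/n).
Hence the limit is ln(8/24) + γ (= −ln 3).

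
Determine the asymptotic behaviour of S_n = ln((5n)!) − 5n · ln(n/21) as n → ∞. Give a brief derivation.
S_n ~ 5n · (ln 105 − 1) + O(ln n)

Stirling: ln((5n)!) = 5n ln(5n) − 5n + O(ln n).
  S_n = 5n ln(5n) − 5n − 5n ln(n/21) + O(ln n)
      = 5n ln(5n) − 5n ln n + 5n ln 21 − 5n + O(ln n)
      = 5n ln 5 + 5n ln 21 − 5n + O(ln n)
      = 5n (ln 105 − 1) + O(ln n).
Numerically ln(105) − 1 ≈ 3.6540.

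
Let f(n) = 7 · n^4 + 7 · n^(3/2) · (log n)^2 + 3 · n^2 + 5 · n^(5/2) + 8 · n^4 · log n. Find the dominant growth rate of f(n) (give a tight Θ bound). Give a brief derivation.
f(n) ∈ Θ(n^4 · log n)

Compare the terms by growth order. For large n, n^a · (log n)^b dominates n^a' · (log n)^b' iff a > a', or (a = a' and b > b'). Ranking the 5 terms shows the dominant one is 8 · n^4 · log n. Hence f(n) ∈ Θ(n^4 · log n).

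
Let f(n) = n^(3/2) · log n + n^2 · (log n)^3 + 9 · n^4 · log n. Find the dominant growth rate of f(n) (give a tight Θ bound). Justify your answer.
f(n) ∈ Θ(n^4 · log n)

Compare the terms by growth order. For large n, n^a · (log n)^b dominates n^a' · (log n)^b' iff a > a', or (a = a' and b > b'). Ranking the 3 terms shows the dominant one is 9 · n^4 · log n. Hence f(n) ∈ Θ(n^4 · log n).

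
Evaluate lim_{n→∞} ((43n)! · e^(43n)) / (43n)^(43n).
lim = ∞

Stirling: (43n)! ~ sqrt(2π·43n) · (43n/e)^(43n). Hence
  (43n)! · e^(43n) / (43n)^(43n) ~ sqrt(2π·43n) = sqrt(2π·43) · sqrt(n) → ∞.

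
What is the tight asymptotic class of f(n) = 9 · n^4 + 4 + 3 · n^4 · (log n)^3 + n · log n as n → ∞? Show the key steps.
f(n) ∈ Θ(n^4 · (log n)^3)

Compare the terms by growth order. For large n, n^a · (log n)^b dominates n^a' · (log n)^b' iff a > a', or (a = a' and b > b'). Ranking the 4 terms shows the dominant one is 3 · n^4 · (log n)^3. Hence f(n) ∈ Θ(n^4 · (log n)^3).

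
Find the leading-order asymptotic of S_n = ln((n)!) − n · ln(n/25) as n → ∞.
S_n ~ n · (ln 25 − 1) + O(ln n)

Stirling: ln((n)!) = n ln(n) − n + O(ln n).
  S_n = n ln(n) − n − n ln(n/25) + O(ln n)
      = n ln(n) − n ln n + n ln 25 − n + O(ln n)
      = n ln 25 − n + O(ln n)
      = n (ln 25 − 1) + O(ln n).
Numerically ln(25) − 1 ≈ 2.2189.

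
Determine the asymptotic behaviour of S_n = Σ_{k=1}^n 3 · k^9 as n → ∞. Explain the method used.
S_n ~ 3 · n^10 / 10

By integral comparison (Euler-Maclaurin), Σ_{k=1}^n 3 · k^9 = 3 · ∫_0^n x^9 dx + O(n^9) = 3 · n^10/10 + O(n^9). (Equivalently, Faulhaber's formula gives the same leading term.)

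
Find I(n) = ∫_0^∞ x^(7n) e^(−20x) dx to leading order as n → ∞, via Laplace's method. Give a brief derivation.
I(n) ~ (sqrt(2π·7n) / 20) · (7n/(20e))^(7n)

Write the integrand as exp(7n ln x − 20x) and set f(x) = 7n ln x − 20x. Then f'(x) = 7n/x − 20 = 0 at x* = 7n/20, and f''(x*) = −7n/x*^2 = −20^2/(7n). Laplace's method (interior maximum) gives
  I(n) ~ e^(f(x*)) · sqrt(2π / |f''(x*)|)
        = exp(7n ln(7n/20) − 7n) · sqrt(2π · 7n / 20^2)
        = (7n/20)^(7n) e^(−7n) · sqrt(2π·7n) / 20
        = (sqrt(2π·7n) / 20) · (7n/(20e))^(7n).
This matches Γ(7n+1)/20^(7n+1) with Stirling applied to Γ.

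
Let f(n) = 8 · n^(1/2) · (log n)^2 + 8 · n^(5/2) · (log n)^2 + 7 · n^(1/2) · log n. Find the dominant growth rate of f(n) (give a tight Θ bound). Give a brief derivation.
f(n) ∈ Θ(n^(5/2) · (log n)^2)

Compare the terms by growth order. For large n, n^a · (log n)^b dominates n^a' · (log n)^b' iff a > a', or (a = a' and b > b'). Ranking the 3 terms shows the dominant one is 8 · n^(5/2) · (log n)^2. Hence f(n) ∈ Θ(n^(5/2) · (log n)^2).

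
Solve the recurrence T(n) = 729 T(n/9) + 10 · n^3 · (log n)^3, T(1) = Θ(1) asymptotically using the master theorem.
T(n) = Θ(n^3 · (log n)^4)

Here log_9 729 = 3 and f(n) = 10 · n^3 · (log n)^3 = Θ(n^(log_9 729) · (log n)^3). This is the extended Case 2 of the master theorem (f matches the critical exponent up to log factors), giving T(n) = Θ(n^(log_9 729) · (log n)^(3+1)) = Θ(n^3 · (log n)^4).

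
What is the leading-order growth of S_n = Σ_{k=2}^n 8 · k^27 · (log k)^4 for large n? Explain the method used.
S_n ~ 2 · n^28 · (log n)^4 / 7

By integral comparison, S_n = ∫_1^n 8 · x^27 · (log x)^4 dx + O(n^27 · (log n)^4). For the integral, the leading term of ∫_1^n x^27 (log x)^4 dx is n^28/28 · (log n)^4 (by repeated integration by parts; each step lowers the log-exponent and produces a relatively O(1/log n) correction). Hence S_n ~ 2 · n^28 · (log n)^4 / 7.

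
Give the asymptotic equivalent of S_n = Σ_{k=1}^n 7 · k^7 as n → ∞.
S_n ~ 7 · n^8 / 8

By integral comparison (Euler-Maclaurin), Σ_{k=1}^n 7 · k^7 = 7 · ∫_0^n x^7 dx + O(n^7) = 7 · n^8/8 + O(n^7). (Equivalently, Faulhaber's formula gives the same leading term.)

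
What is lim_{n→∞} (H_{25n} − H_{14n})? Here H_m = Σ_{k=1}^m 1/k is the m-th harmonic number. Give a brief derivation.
lim = ln(25/14)

Euler-Maclaurin gives H_m = ln m + γ + 1/(2m) + O(1/m^2). The γ and O(1/m) terms cancel in the difference:
  H_{25n} − H_{14n} = ln(25n) − ln(14n) + O(1/n) = ln(25/14) + O(1/n).
Hence the limit is ln(25/14).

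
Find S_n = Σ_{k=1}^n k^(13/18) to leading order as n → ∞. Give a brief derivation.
S_n ~ (18/31) · n^(31/18)

Integral comparison: Σ_{k=1}^n k^(13/18) = ∫_0^n x^(13/18) dx + O(n^(13/18)). The integral is n^(1 + 13/18) / (1 + 13/18) = n^((13+18)/18) / ((13+18)/18) = (18/31) · n^(31/18).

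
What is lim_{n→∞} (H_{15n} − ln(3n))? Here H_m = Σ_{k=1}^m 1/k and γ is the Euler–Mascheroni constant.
lim = ln 5 + γ

By Euler-Maclaurin, H_m = ln m + γ + O(1/m). So
  H_{15n} − ln(3n) = ln(15n) + γ − ln(3n) + O(1/n)
                       = ln(15/3) + γ + O(1/n).
Hence the limit is ln(15/3) + γ (= ln 5).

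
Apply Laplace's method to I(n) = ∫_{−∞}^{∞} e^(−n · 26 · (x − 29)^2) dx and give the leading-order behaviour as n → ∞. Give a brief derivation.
I(n) = sqrt(π/(26n))

Here φ(x) = 26 · (x − 29)^2 has its unique minimum at x* = 29 with φ(x*) = 0 and φ''(x*) = 52. Laplace's method gives
  I(n) ~ e^(−n φ(x*)) · sqrt(2π / (n · φ''(x*))) = sqrt(2π / (52n)) = sqrt(π/(26n)).
This is exact: substituting u = (x − 29)·sqrt(26n) gives I(n) = (1/sqrt(26n)) ∫_{−∞}^{∞} e^(−u^2) du = sqrt(π/(26n)).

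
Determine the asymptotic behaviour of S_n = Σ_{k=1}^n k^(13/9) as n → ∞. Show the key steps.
S_n ~ (9/22) · n^(22/9)

Integral comparison: Σ_{k=1}^n k^(13/9) = ∫_0^n x^(13/9) dx + O(n^(13/9)). The integral is n^(1 + 13/9) / (1 + 13/9) = n^((13+9)/9) / ((13+9)/9) = (9/22) · n^(22/9).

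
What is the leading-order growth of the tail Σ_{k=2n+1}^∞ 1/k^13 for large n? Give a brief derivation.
Σ_{k>2n} 1/k^13 ~ 1/(12 · (2n)^12)

Compare to the integral: ∫_{2n}^∞ x^(−13) dx = [−x^(−12)/12]_{2n}^∞ = 1/((13−1)·(2n)^12). Euler-Maclaurin then gives
  Σ_{k>2n} 1/k^13 = ∫_{2n}^∞ dx/x^13 − 1/(2·(2n)^13) + O(1/(2n)^14).
(Equivalently this is ζ(13) − Σ_{k≤2n} 1/k^13.)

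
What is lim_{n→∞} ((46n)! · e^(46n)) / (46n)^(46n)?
lim = ∞

Stirling: (46n)! ~ sqrt(2π·46n) · (46n/e)^(46n). Hence
  (46n)! · e^(46n) / (46n)^(46n) ~ sqrt(2π·46n) = sqrt(2π·46) · sqrt(n) → ∞.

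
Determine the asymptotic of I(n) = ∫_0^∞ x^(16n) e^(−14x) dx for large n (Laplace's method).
I(n) ~ (sqrt(2π·16n) / 14) · (16n/(14e))^(16n)

Write the integrand as exp(16n ln x − 14x) and set f(x) = 16n ln x − 14x. Then f'(x) = 16n/x − 14 = 0 at x* = 16n/14, and f''(x*) = −16n/x*^2 = −14^2/(16n). Laplace's method (interior maximum) gives
  I(n) ~ e^(f(x*)) · sqrt(2π / |f''(x*)|)
        = exp(16n ln(16n/14) − 16n) · sqrt(2π · 16n / 14^2)
        = (16n/14)^(16n) e^(−16n) · sqrt(2π·16n) / 14
        = (sqrt(2π·16n) / 14) · (16n/(14e))^(16n).
This matches Γ(16n+1)/14^(16n+1) with Stirling applied to Γ.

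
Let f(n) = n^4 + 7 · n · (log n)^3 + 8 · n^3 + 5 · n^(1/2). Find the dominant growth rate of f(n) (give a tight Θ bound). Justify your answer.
f(n) ∈ Θ(n^4)

Compare the terms by growth order. For large n, n^a · (log n)^b dominates n^a' · (log n)^b' iff a > a', or (a = a' and b > b'). Ranking the 4 terms shows the dominant one is n^4. Hence f(n) ∈ Θ(n^4).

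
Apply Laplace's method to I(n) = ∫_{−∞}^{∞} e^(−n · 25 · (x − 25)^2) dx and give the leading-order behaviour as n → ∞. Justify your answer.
I(n) = sqrt(π/(25n))

Here φ(x) = 25 · (x − 25)^2 has its unique minimum at x* = 25 with φ(x*) = 0 and φ''(x*) = 50. Laplace's method gives
  I(n) ~ e^(−n φ(x*)) · sqrt(2π / (n · φ''(x*))) = sqrt(2π / (50n)) = sqrt(π/(25n)).
This is exact: substituting u = (x − 25)·sqrt(25n) gives I(n) = (1/sqrt(25n)) ∫_{−∞}^{∞} e^(−u^2) du = sqrt(π/(25n)).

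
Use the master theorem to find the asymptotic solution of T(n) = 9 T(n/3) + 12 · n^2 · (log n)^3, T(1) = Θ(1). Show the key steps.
T(n) = Θ(n^2 · (log n)^4)

Here log_3 9 = 2 and f(n) = 12 · n^2 · (log n)^3 = Θ(n^(log_3 9) · (log n)^3). This is the extended Case 2 of the master theorem (f matches the critical exponent up to log factors), giving T(n) = Θ(n^(log_3 9) · (log n)^(3+1)) = Θ(n^2 · (log n)^4).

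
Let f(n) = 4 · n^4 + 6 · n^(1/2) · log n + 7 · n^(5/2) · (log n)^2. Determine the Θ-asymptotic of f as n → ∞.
f(n) ∈ Θ(n^4)

Compare the terms by growth order. For large n, n^a · (log n)^b dominates n^a' · (log n)^b' iff a > a', or (a = a' and b > b'). Ranking the 3 terms shows the dominant one is 4 · n^4. Hence f(n) ∈ Θ(n^4).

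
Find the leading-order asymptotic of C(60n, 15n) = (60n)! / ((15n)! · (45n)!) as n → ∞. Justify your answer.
C(60n, 15n) ~ (256/27)^(15n) · sqrt(2/(3π·15n))

Write N = 15n. Apply Stirling to each factorial:
  (4N)! ~ sqrt(2π·4N) · (4N/e)^(4N),
  N! ~ sqrt(2π N) · (N/e)^N,
  (3N)! ~ sqrt(2π·3N) · (3N/e)^(3N).
The exponential factors combine to (4N)^(4N) / (N^N · (3N)^(3N)) = 4^(4N)/3^(3N) = (4^4/3^3)^N = (256/27)^N.
The square-root prefactors combine to sqrt(2π·4N) / (sqrt(2π N)·sqrt(2π·3N)) = sqrt(4 / (2π·3·N)) = sqrt(2/(3π·15n)).
Substituting N = 15n: C(60n, 15n) ~ (256/27)^(15n) · sqrt(2/(3π·15n)).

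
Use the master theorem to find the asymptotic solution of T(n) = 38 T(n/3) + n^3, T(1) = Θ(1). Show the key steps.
T(n) = Θ(n^(log_3 38))

Master theorem: compare f(n) = n^3 to n^(log_3 38) where log_3 38 ≈ 3.311. Since 3 < log_3 38, we have f(n) = O(n^(log_3 38 − ε)) for some ε > 0 — Case 1. Hence T(n) = Θ(n^(log_3 38)).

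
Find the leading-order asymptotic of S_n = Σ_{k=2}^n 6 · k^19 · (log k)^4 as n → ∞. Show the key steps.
S_n ~ 3 · n^20 · (log n)^4 / 10

By integral comparison, S_n = ∫_1^n 6 · x^19 · (log x)^4 dx + O(n^19 · (log n)^4). For the integral, the leading term of ∫_1^n x^19 (log x)^4 dx is n^20/20 · (log n)^4 (by repeated integration by parts; each step lowers the log-exponent and produces a relatively O(1/log n) correction). Hence S_n ~ 3 · n^20 · (log n)^4 / 10.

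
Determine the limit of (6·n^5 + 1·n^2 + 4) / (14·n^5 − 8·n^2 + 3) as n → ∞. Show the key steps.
lim = 6/14 = 3/7

For large n the leading n^5 terms dominate both numerator and denominator. Dividing top and bottom by n^5, every other term tends to 0, leaving 6/14 = 3/7.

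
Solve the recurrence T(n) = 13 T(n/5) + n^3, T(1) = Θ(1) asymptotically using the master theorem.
T(n) = Θ(n^3)

log_5 13 ≈ 1.594. f(n) = n^3 dominates n^(log_5 13) since 3 > 1.594, and the regularity condition a·f(n/b) = 13·(n/5)^3 = (13/125)·n^3 ≤ c·f(n) holds with c = 13/125 ≈ 0.104 < 1. So this is Case 3: T(n) = Θ(f(n)) = Θ(n^3).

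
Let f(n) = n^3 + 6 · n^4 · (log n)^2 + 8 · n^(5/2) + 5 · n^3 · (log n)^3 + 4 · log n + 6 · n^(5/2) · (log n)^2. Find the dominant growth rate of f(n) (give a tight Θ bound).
f(n) ∈ Θ(n^4 · (log n)^2)

Compare the terms by growth order. For large n, n^a · (log n)^b dominates n^a' · (log n)^b' iff a > a', or (a = a' and b > b'). Ranking the 6 terms shows the dominant one is 6 · n^4 · (log n)^2. Hence f(n) ∈ Θ(n^4 · (log n)^2).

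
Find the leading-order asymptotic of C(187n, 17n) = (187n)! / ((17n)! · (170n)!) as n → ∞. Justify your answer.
C(187n, 17n) ~ (285311670611/10000000000)^(17n) · sqrt(11/(20π·17n))

Write N = 17n. Apply Stirling to each factorial:
  (11N)! ~ sqrt(2π·11N) · (11N/e)^(11N),
  N! ~ sqrt(2π N) · (N/e)^N,
  (10N)! ~ sqrt(2π·10N) · (10N/e)^(10N).
The exponential factors combine to (11N)^(11N) / (N^N · (10N)^(10N)) = 11^(11N)/10^(10N) = (11^11/10^10)^N = (285311670611/10000000000)^N.
The square-root prefactors combine to sqrt(2π·11N) / (sqrt(2π N)·sqrt(2π·10N)) = sqrt(11 / (2π·10·N)) = sqrt(11/(20π·17n)).
Substituting N = 17n: C(187n, 17n) ~ (285311670611/10000000000)^(17n) · sqrt(11/(20π·17n)).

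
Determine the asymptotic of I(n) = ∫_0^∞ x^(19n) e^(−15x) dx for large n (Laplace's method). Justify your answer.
I(n) ~ (sqrt(2π·19n) / 15) · (19n/(15e))^(19n)

Write the integrand as exp(19n ln x − 15x) and set f(x) = 19n ln x − 15x. Then f'(x) = 19n/x − 15 = 0 at x* = 19n/15, and f''(x*) = −19n/x*^2 = −15^2/(19n). Laplace's method (interior maximum) gives
  I(n) ~ e^(f(x*)) · sqrt(2π / |f''(x*)|)
        = exp(19n ln(19n/15) − 19n) · sqrt(2π · 19n / 15^2)
        = (19n/15)^(19n) e^(−19n) · sqrt(2π·19n) / 15
        = (sqrt(2π·19n) / 15) · (19n/(15e))^(19n).
This matches Γ(19n+1)/15^(19n+1) with Stirling applied to Γ.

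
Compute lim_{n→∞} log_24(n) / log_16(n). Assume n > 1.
lim = ln(16) / ln(24) = log_24(16)

Change of base: log_24(n) = ln n / ln 24 and log_16(n) = ln n / ln 16. The ratio is (ln n / ln 24) · (ln 16 / ln n) = ln 16 / ln 24, a constant independent of n. So the limit is ln 16 / ln 24 = log_24(16).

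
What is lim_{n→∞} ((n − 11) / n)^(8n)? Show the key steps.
lim = e^(−88)

Rewrite as (1 − 11/n)^(8n). By the standard limit (1 + x/n)^n → e^x, we have (1 − 11/n)^n → e^(−11), and raising to the 8th power gives e^(−88).
More precisely, ln[(1 − 11/n)^(8n)] = 8n · ln(1 − 11/n) = 8n · (-11/n + O(1/n^2)) = -88 + O(1/n) → -88.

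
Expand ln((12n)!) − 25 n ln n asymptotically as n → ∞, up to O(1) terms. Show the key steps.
ln((12n)!) − 25 n ln n = −13 n ln n + 12(ln 12 − 1) n + (1/2) ln(2π·12n) + O(1/n)

Stirling: ln((12n)!) = 12n ln(12n) − 12n + (1/2) ln(2π·12n) + O(1/n).
Expand 12n ln(12n) = 12n (ln n + ln 12) = 12n ln n + 12n ln 12.
Subtract 25n ln n: leading term is (12 − 25) n ln n = −13 n ln n. The next term is 12n ln 12 − 12n = 12(ln 12 − 1) n. Then the (1/2) ln(2π·12n) correction.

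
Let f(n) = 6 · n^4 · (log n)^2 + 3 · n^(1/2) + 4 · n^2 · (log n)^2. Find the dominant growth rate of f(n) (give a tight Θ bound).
f(n) ∈ Θ(n^4 · (log n)^2)

Compare the terms by growth order. For large n, n^a · (log n)^b dominates n^a' · (log n)^b' iff a > a', or (a = a' and b > b'). Ranking the 3 terms shows the dominant one is 6 · n^4 · (log n)^2. Hence f(n) ∈ Θ(n^4 · (log n)^2).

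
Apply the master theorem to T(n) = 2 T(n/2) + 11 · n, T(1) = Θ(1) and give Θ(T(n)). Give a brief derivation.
T(n) = Θ(n log n)

log_2 2 = 1, and f(n) = 11 · n = Θ(n^(log_2 2)). This is Case 2 of the master theorem: T(n) = Θ(f(n) · log n) = Θ(n log n).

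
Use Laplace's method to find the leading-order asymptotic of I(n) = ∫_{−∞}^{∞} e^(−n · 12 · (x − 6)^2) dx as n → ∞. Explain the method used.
I(n) = sqrt(π/(12n))

Here φ(x) = 12 · (x − 6)^2 has its unique minimum at x* = 6 with φ(x*) = 0 and φ''(x*) = 24. Laplace's method gives
  I(n) ~ e^(−n φ(x*)) · sqrt(2π / (n · φ''(x*))) = sqrt(2π / (24n)) = sqrt(π/(12n)).
This is exact: substituting u = (x − 6)·sqrt(12n) gives I(n) = (1/sqrt(12n)) ∫_{−∞}^{∞} e^(−u^2) du = sqrt(π/(12n)).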